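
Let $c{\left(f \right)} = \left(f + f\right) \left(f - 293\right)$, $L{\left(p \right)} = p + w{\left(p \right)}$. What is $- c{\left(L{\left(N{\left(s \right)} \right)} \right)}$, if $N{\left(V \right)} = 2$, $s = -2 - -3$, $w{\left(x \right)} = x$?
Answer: $2312$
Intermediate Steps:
$s = 1$ ($s = -2 + 3 = 1$)
$L{\left(p \right)} = 2 p$ ($L{\left(p \right)} = p + p = 2 p$)
$c{\left(f \right)} = 2 f \left(-293 + f\right)$
$- c{\left(L{\left(N{\left(s \right)} \right)} \right)} = - 2 \cdot 2 \cdot 2 \left(-293 + 2 \cdot 2\right) = - 2 \cdot 4 \left(-293 + 4\right) = - 2 \cdot 4 \left(-289\right) = \left(-1\right) \left(-2312\right) = 2312$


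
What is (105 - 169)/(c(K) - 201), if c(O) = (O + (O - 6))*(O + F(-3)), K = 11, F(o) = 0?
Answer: 64/25 ≈ 2.5600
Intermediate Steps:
c(O) = O*(-6 + 2*O) (c(O) = (O + (O - 6))*(O + 0) = (O + (-6 + O))*O = (-6 + 2*O)*O = O*(-6 + 2*O))
(105 - 169)/(c(K) - 201) = (105 - 169)/(2*11*(-3 + 11) - 201) = -64/(2*11*8 - 201) = -64/(176 - 201) = -64/(-25) = -64*(-1/25) = 64/25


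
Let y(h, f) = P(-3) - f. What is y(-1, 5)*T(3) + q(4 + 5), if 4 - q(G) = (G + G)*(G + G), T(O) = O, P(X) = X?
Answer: -344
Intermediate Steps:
y(h, f) = -3 - f
q(G) = 4 - 4*G² (q(G) = 4 - (G + G)*(G + G) = 4 - 2*G*2*G = 4 - 4*G²)
y(-1, 5)*T(3) + q(4 + 5) = (-3 - 1*5)*3 + (4 - 4*(4 + 5)²) = (-3 - 5)*3 + (4 - 4*9²) = -8*3 + (4 - 4*81) = -24 + (4 - 324) = -24 - 320 = -344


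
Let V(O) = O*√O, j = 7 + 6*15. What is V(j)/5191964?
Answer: 97*√97/5191964 ≈ 0.00018400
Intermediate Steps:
j = 97 (j = 7 + 90 = 97)
V(O) = O^(3/2)
V(j)/5191964 = 97^(3/2)/5191964 = (97*√97)*(1/5191964) = 97*√97/5191964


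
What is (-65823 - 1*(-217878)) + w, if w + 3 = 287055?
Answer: 439107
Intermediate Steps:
w = 287052 (w = -3 + 287055 = 287052)
(-65823 - 1*(-217878)) + w = (-65823 - 1*(-217878)) + 287052 = (-65823 + 217878) + 287052 = 152055 + 287052 = 439107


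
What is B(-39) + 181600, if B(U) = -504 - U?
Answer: 181135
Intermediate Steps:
B(-39) + 181600 = (-504 - 1*(-39)) + 181600 = (-504 + 39) + 181600 = -465 + 181600 = 181135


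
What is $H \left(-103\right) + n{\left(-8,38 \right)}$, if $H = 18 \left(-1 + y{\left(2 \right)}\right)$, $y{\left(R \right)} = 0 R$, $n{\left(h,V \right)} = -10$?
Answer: $1844$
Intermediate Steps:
$y{\left(R \right)} = 0$
$H = -18$ ($H = 18 \left(-1 + 0\right) = 18 \left(-1\right) = -18$)
$H \left(-103\right) + n{\left(-8,38 \right)} = \left(-18\right) \left(-103\right) - 10 = 1854 - 10 = 1844$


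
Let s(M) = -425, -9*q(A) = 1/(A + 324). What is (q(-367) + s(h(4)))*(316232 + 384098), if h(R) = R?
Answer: -115186076420/387 ≈ -2.9764e+8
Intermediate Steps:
q(A) = -1/(9*(324 + A)) (q(A) = -1/(9*(A + 324)) = -1/(9*(324 + A)))
(q(-367) + s(h(4)))*(316232 + 384098) = (-1/(2916 + 9*(-367)) - 425)*(316232 + 384098) = (-1/(2916 - 3303) - 425)*700330 = (-1/(-387) - 425)*700330 = (-1*(-1/387) - 425)*700330 = (1/387 - 425)*700330 = -164474/387*700330 = -115186076420/387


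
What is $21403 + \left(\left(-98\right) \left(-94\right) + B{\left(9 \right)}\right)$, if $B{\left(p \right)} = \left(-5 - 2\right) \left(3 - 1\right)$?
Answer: $30601$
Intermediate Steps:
$B{\left(p \right)} = -14$ ($B{\left(p \right)} = \left(-7\right) 2 = -14$)
$21403 + \left(\left(-98\right) \left(-94\right) + B{\left(9 \right)}\right) = 21403 - -9198 = 21403 + \left(9212 - 14\right) = 21403 + 9198 = 30601$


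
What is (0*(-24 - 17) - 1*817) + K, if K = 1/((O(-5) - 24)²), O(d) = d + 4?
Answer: -510624/625 ≈ -817.00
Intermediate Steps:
O(d) = 4 + d
K = 1/625 (K = 1/(((4 - 5) - 24)²) = 1/((-1 - 24)²) = 1/((-25)²) = 1/625 ≈ 0.0016000)
(0*(-24 - 17) - 1*817) + K = (0*(-24 - 17) - 1*817) + 1/625 = (0*(-41) - 817) + 1/625 = (0 - 817) + 1/625 = -817 + 1/625 = -510624/625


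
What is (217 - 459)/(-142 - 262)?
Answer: 121/202 ≈ 0.59901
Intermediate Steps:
(217 - 459)/(-142 - 262) = -242/(-404) = -242*(-1/404) = 121/202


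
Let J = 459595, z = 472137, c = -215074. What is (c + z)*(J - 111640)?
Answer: 89446356165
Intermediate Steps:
(c + z)*(J - 111640) = (-215074 + 472137)*(459595 - 111640) = 257063*347955 = 89446356165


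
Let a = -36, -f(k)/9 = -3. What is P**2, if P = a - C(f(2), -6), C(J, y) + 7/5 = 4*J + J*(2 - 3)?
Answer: 334084/25 ≈ 13363.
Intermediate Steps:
f(k) = 27 (f(k) = -9*(-3) = 27)
C(J, y) = -7/5 + 3*J (C(J, y) = -7/5 + (4*J + J*(2 - 3)) = -7/5 + (4*J + J*(-1)) = -7/5 + (4*J - J) = -7/5 + 3*J)
P = -578/5 (P = -36 - (-7/5 + 3*27) = -36 - (-7/5 + 81) = -36 - 1*398/5 = -36 - 398/5 = -578/5 ≈ -115.60)
P**2 = (-578/5)**2 = 334084/25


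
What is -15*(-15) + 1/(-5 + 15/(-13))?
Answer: 17987/80 ≈ 224.84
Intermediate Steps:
-15*(-15) + 1/(-5 + 15/(-13)) = 225 + 1/(-5 + 15*(-1/13)) = 225 + 1/(-5 - 15/13) = 225 + 1/(-80/13) = 225 - 13/80 = 17987/80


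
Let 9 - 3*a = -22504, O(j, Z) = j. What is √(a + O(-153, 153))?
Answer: √66162/3 ≈ 85.740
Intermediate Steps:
a = 22513/3 (a = 3 - ⅓*(-22504) = 3 + 22504/3 = 22513/3 ≈ 7504.3)
√(a + O(-153, 153)) = √(22513/3 - 153) = √(22054/3) = √66162/3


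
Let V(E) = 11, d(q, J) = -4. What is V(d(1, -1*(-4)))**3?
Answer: 1331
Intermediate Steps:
V(d(1, -1*(-4)))**3 = 11**3 = 1331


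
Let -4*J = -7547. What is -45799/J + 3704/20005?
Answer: -3636881892/150977735 ≈ -24.089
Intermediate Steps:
J = 7547/4 (J = -¼*(-7547) = 7547/4 ≈ 1886.8)
-45799/J + 3704/20005 = -45799/7547/4 + 3704/20005 = -45799*4/7547 + 3704*(1/20005) = -183196/7547 + 3704/20005 = -3636881892/150977735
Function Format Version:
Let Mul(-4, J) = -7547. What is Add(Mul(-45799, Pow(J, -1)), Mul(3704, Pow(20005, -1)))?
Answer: Rational(-3636881892, 150977735) ≈ -24.089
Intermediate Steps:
J = Rational(7547, 4) (J = Mul(Rational(-1, 4), -7547) = Rational(7547, 4) ≈ 1886.8)
Add(Mul(-45799, Pow(J, -1)), Mul(3704, Pow(20005, -1))) = Add(Mul(-45799, Pow(Rational(7547, 4), -1)), Mul(3704, Pow(20005, -1))) = Add(Mul(-45799, Rational(4, 7547)), Mul(3704, Rational(1, 20005))) = Add(Rational(-183196, 7547), Rational(3704, 20005)) = Rational(-3636881892, 150977735)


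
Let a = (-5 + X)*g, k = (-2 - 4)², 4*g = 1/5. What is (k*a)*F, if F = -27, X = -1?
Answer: 1458/5 ≈ 291.60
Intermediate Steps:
g = 1/20 (g = (¼)/5 = (¼)*(⅕) = 1/20 ≈ 0.050000)
k = 36 (k = (-6)² = 36)
a = -3/10 (a = (-5 - 1)*(1/20) = -6*1/20 = -3/10 ≈ -0.30000)
(k*a)*F = (36*(-3/10))*(-27) = -54/5*(-27) = 1458/5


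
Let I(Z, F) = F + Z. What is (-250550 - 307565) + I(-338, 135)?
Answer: -558318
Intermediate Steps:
(-250550 - 307565) + I(-338, 135) = (-250550 - 307565) + (135 - 338) = -558115 - 203 = -558318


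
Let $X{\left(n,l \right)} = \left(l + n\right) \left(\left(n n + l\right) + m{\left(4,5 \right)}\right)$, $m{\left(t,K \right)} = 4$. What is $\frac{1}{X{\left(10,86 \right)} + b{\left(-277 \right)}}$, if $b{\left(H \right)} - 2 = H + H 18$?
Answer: $\frac{1}{12979} \approx 7.7048 \cdot 10^{-5}$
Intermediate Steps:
$b{\left(H \right)} = 2 + 19 H$ ($b{\left(H \right)} = 2 + \left(H + H 18\right) = 2 + \left(H + 18 H\right) = 2 + 19 H$)
$X{\left(n,l \right)} = \left(l + n\right) \left(4 + l + n^{2}\right)$ ($X{\left(n,l \right)} = \left(l + n\right) \left(\left(n n + l\right) + 4\right) = \left(l + n\right) \left(\left(n^{2} + l\right) + 4\right) = \left(l + n\right) \left(\left(l + n^{2}\right) + 4\right) = \left(l + n\right) \left(4 + l + n^{2}\right)$)
$\frac{1}{X{\left(10,86 \right)} + b{\left(-277 \right)}} = \frac{1}{\left(86^{2} + 10^{3} + 4 \cdot 86 + 4 \cdot 10 + 86 \cdot 10 + 86 \cdot 10^{2}\right) + \left(2 + 19 \left(-277\right)\right)} = \frac{1}{\left(7396 + 1000 + 344 + 40 + 860 + 86 \cdot 100\right) + \left(2 - 5263\right)} = \frac{1}{\left(7396 + 1000 + 344 + 40 + 860 + 8600\right) - 5261} = \frac{1}{18240 - 5261} = \frac{1}{12979}$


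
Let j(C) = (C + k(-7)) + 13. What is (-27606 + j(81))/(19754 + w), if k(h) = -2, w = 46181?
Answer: -27514/65935 ≈ -0.41729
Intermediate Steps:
j(C) = 11 + C (j(C) = (C - 2) + 13 = (-2 + C) + 13 = 11 + C)
(-27606 + j(81))/(19754 + w) = (-27606 + (11 + 81))/(19754 + 46181) = (-27606 + 92)/65935 = -27514*1/65935 = -27514/65935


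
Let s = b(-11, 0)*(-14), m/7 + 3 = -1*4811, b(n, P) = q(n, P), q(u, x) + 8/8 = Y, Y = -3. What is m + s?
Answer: -33642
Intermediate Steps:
q(u, x) = -4 (q(u, x) = -1 - 3 = -4)
b(n, P) = -4
m = -33698 (m = -21 + 7*(-1*4811) = -21 + 7*(-4811) = -21 - 33677 = -33698)
s = 56 (s = -4*(-14) = 56)
m + s = -33698 + 56 = -33642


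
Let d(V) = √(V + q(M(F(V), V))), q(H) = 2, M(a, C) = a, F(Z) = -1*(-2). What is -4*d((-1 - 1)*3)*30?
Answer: -240*I ≈ -240.0*I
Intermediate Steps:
F(Z) = 2
d(V) = √(2 + V) (d(V) = √(V + 2) = √(2 + V))
-4*d((-1 - 1)*3)*30 = -4*√(2 + (-1 - 1)*3)*30 = -4*√(2 - 2*3)*30 = -4*√(2 - 6)*30 = -8*I*30 = -240*I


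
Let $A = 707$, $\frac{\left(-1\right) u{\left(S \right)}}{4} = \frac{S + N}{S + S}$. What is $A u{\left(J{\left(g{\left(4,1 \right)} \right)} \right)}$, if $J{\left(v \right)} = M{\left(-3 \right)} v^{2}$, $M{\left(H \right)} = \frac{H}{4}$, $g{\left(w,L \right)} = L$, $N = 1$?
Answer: $\frac{1414}{3} \approx 471.33$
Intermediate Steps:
$M{\left(H \right)} = \frac{H}{4}$ ($M{\left(H \right)} = H \frac{1}{4} = \frac{H}{4}$)
$J{\left(v \right)} = - \frac{3 v^{2}}{4}$ ($J{\left(v \right)} = \frac{1}{4} \left(-3\right) v^{2} = - \frac{3 v^{2}}{4}$)
$u{\left(S \right)} = - \frac{2 \left(1 + S\right)}{S}$ ($u{\left(S \right)} = - 4 \frac{S + 1}{S + S} = - 4 \frac{1 + S}{2 S} = - \frac{2 \left(1 + S\right)}{S}$)
$A u{\left(J{\left(g{\left(4,1 \right)} \right)} \right)} = 707 \left(-2 - \frac{2}{\left(- \frac{3}{4}\right) 1^{2}}\right) = 707 \left(-2 - \frac{2}{\left(- \frac{3}{4}\right) 1}\right) = 707 \left(-2 - \frac{2}{- \frac{3}{4}}\right) = 707 \left(-2 - - \frac{8}{3}\right) = 707 \left(-2 + \frac{8}{3}\right) = 707 \cdot \frac{2}{3} = \frac{1414}{3}$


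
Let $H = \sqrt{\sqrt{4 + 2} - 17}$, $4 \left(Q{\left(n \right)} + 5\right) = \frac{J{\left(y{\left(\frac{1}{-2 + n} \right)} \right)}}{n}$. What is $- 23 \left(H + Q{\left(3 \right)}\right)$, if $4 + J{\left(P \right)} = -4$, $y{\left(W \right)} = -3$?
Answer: $\frac{391}{3} - 23 \sqrt{-17 + \sqrt{6}} \approx 130.33 - 87.734 i$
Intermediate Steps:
$J{\left(P \right)} = -8$ ($J{\left(P \right)} = -4 - 4 = -8$)
$Q{\left(n \right)} = -5 - \frac{2}{n}$ ($Q{\left(n \right)} = -5 + \frac{\left(-8\right) \frac{1}{n}}{4} = -5 - \frac{2}{n}$)
$H = \sqrt{-17 + \sqrt{6}}$ ($H = \sqrt{\sqrt{6} - 17} = \sqrt{-17 + \sqrt{6}} \approx 3.8145 i$)
$- 23 \left(H + Q{\left(3 \right)}\right) = - 23 \left(\sqrt{-17 + \sqrt{6}} - \left(5 + \frac{2}{3}\right)\right) = - 23 \left(\sqrt{-17 + \sqrt{6}} - \frac{17}{3}\right) = - 23 \left(- \frac{17}{3} + \sqrt{-17 + \sqrt{6}}\right) = \frac{391}{3} - 23 \sqrt{-17 + \sqrt{6}}$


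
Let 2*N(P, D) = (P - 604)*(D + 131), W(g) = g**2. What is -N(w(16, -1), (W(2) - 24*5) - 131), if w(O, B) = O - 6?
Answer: -34452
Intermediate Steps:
w(O, B) = -6 + O
N(P, D) = (-604 + P)*(131 + D)/2 (N(P, D) = ((P - 604)*(D + 131))/2 = ((-604 + P)*(131 + D))/2 = (-604 + P)*(131 + D)/2)
-N(w(16, -1), (W(2) - 24*5) - 131) = -(-39562 - 302*((2**2 - 24*5) - 131) + 131*(-6 + 16)/2 + ((2**2 - 24*5) - 131)*(-6 + 16)/2) = -(-39562 - 302*((4 - 120) - 131) + (131/2)*10 + (1/2)*((4 - 120) - 131)*10) = -(-39562 - 302*(-116 - 131) + 655 + (1/2)*(-116 - 131)*10) = -(-39562 - 302*(-247) + 655 + (1/2)*(-247)*10) = -(-39562 + 74594 + 655 - 1235) = -1*34452 = -34452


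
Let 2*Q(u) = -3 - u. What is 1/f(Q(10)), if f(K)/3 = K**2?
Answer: 4/507 ≈ 0.0078895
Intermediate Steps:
Q(u) = -3/2 - u/2 (Q(u) = (-3 - u)/2 = -3/2 - u/2)
f(K) = 3*K**2
1/f(Q(10)) = 1/(3*(-3/2 - 1/2*10)**2) = 1/(3*(-3/2 - 5)**2) = 1/(3*(-13/2)**2) = 1/(3*(169/4)) = 1/(507/4) = 4/507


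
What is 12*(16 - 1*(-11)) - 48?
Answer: 276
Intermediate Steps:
12*(16 - 1*(-11)) - 48 = 12*(16 + 11) - 48 = 12*27 - 48 = 324 - 48 = 276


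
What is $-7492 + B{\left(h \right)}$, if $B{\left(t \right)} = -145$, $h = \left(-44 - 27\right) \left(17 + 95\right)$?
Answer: $-7637$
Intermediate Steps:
$h = -7952$ ($h = \left(-71\right) 112 = -7952$)
$-7492 + B{\left(h \right)} = -7492 - 145 = -7637$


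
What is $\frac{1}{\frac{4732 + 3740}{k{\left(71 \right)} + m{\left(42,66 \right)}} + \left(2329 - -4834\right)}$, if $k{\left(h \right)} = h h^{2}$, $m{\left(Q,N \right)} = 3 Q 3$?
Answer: $\frac{358289}{2566432579} \approx 0.00013961$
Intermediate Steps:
$m{\left(Q,N \right)} = 9 Q$
$k{\left(h \right)} = h^{3}$
$\frac{1}{\frac{4732 + 3740}{k{\left(71 \right)} + m{\left(42,66 \right)}} + \left(2329 - -4834\right)} = \frac{1}{\frac{4732 + 3740}{71^{3} + 9 \cdot 42} + \left(2329 - -4834\right)} = \frac{1}{\frac{8472}{357911 + 378} + \left(2329 + 4834\right)} = \frac{1}{\frac{8472}{358289} + 7163} = \frac{1}{\frac{2566432579}{358289}} = \frac{358289}{2566432579}$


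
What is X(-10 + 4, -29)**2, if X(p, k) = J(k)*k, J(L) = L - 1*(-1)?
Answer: 659344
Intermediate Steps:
J(L) = 1 + L (J(L) = L + 1 = 1 + L)
X(p, k) = k*(1 + k) (X(p, k) = (1 + k)*k = k*(1 + k))
X(-10 + 4, -29)**2 = (-29*(1 - 29))**2 = (-29*(-28))**2 = 812**2 = 659344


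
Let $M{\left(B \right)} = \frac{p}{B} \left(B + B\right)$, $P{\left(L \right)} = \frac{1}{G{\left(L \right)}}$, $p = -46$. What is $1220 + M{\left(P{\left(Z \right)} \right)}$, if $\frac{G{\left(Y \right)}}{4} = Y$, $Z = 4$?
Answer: $1128$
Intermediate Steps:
$G{\left(Y \right)} = 4 Y$
$P{\left(L \right)} = \frac{1}{4 L}$
$M{\left(B \right)} = -92$ ($M{\left(B \right)} = - \frac{46}{B} \left(B + B\right) = - \frac{46}{B} 2 B = -92$)
$1220 + M{\left(P{\left(Z \right)} \right)} = 1220 - 92 = 1128$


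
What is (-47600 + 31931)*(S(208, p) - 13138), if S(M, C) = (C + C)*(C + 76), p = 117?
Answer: -501784056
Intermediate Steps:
S(M, C) = 2*C*(76 + C) (S(M, C) = (2*C)*(76 + C) = 2*C*(76 + C))
(-47600 + 31931)*(S(208, p) - 13138) = (-47600 + 31931)*(2*117*(76 + 117) - 13138) = -15669*(2*117*193 - 13138) = -15669*(45162 - 13138) = -15669*32024 = -501784056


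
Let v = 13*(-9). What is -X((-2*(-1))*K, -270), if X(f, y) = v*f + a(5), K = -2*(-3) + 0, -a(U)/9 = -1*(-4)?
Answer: 1440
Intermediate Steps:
a(U) = -36 (a(U) = -(-9)*(-4) = -9*4 = -36)
v = -117
K = 6 (K = 6 + 0 = 6)
X(f, y) = -36 - 117*f (X(f, y) = -117*f - 36 = -36 - 117*f)
-X((-2*(-1))*K, -270) = -(-36 - 117*(-2*(-1))*6) = -(-36 - 234*6) = -(-36 - 117*12) = -(-36 - 1404) = -1*(-1440) = 1440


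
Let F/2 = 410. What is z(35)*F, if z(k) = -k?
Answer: -28700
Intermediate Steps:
F = 820 (F = 2*410 = 820)
z(35)*F = -1*35*820 = -35*820 = -28700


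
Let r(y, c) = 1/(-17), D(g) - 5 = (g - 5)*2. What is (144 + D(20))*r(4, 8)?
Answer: -179/17 ≈ -10.529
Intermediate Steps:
D(g) = -5 + 2*g (D(g) = 5 + (g - 5)*2 = 5 + (-5 + g)*2 = 5 + (-10 + 2*g) = -5 + 2*g)
r(y, c) = -1/17
(144 + D(20))*r(4, 8) = (144 + (-5 + 2*20))*(-1/17) = (144 + (-5 + 40))*(-1/17) = (144 + 35)*(-1/17) = 179*(-1/17) = -179/17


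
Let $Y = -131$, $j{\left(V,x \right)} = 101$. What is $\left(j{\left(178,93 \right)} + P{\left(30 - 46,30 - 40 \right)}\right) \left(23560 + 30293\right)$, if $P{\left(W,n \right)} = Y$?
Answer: $-1615590$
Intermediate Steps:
$P{\left(W,n \right)} = -131$
$\left(j{\left(178,93 \right)} + P{\left(30 - 46,30 - 40 \right)}\right) \left(23560 + 30293\right) = \left(101 - 131\right) \left(23560 + 30293\right) = \left(-30\right) 53853 = -1615590$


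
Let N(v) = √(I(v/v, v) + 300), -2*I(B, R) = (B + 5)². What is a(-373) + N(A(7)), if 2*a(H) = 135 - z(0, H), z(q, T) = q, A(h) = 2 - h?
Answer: 135/2 + √282 ≈ 84.293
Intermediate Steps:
I(B, R) = -(5 + B)²/2 (I(B, R) = -(B + 5)²/2 = -(5 + B)²/2)
a(H) = 135/2 (a(H) = (135 - 1*0)/2 = (135 + 0)/2 = (½)*135 = 135/2)
N(v) = √282 (N(v) = √(-(5 + v/v)²/2 + 300) = √(-(5 + 1)²/2 + 300) = √(-½*6² + 300) = √(-½*36 + 300) = √(-18 + 300) = √282)
a(-373) + N(A(7)) = 135/2 + √282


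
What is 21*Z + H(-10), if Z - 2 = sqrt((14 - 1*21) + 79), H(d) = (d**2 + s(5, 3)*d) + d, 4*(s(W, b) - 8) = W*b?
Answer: 29/2 + 126*sqrt(2) ≈ 192.69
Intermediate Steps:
s(W, b) = 8 + W*b/4 (s(W, b) = 8 + (W*b)/4 = 8 + W*b/4)
H(d) = d**2 + 51*d/4 (H(d) = (d**2 + (8 + (1/4)*5*3)*d) + d = (d**2 + (8 + 15/4)*d) + d = (d**2 + 47*d/4) + d = d**2 + 51*d/4)
Z = 2 + 6*sqrt(2) (Z = 2 + sqrt((14 - 1*21) + 79) = 2 + sqrt((14 - 21) + 79) = 2 + sqrt(-7 + 79) = 2 + sqrt(72) = 2 + 6*sqrt(2) ≈ 10.485)
21*Z + H(-10) = 21*(2 + 6*sqrt(2)) + (1/4)*(-10)*(51 + 4*(-10)) = (42 + 126*sqrt(2)) + (1/4)*(-10)*(51 - 40) = (42 + 126*sqrt(2)) + (1/4)*(-10)*11 = (42 + 126*sqrt(2)) - 55/2 = 29/2 + 126*sqrt(2)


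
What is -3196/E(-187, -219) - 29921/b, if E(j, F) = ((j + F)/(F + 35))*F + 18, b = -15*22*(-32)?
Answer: 55282703/13696320 ≈ 4.0363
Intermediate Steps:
b = 10560 (b = -330*(-32) = 10560)
E(j, F) = 18 + F*(F + j)/(35 + F) (E(j, F) = ((F + j)/(35 + F))*F + 18 = F*(F + j)/(35 + F) + 18 = 18 + F*(F + j)/(35 + F))
-3196/E(-187, -219) - 29921/b = -3196*(35 - 219)/(630 + (-219)² + 18*(-219) - 219*(-187)) - 29921/10560 = -3196*(-184/(630 + 47961 - 3942 + 40953)) - 29921*1/10560 = -3196/((-1/184*85602)) - 29921/10560 = -3196/(-42801/92) - 29921/10560 = -3196*(-92/42801) - 29921/10560 = 294032/42801 - 29921/10560 = 55282703/13696320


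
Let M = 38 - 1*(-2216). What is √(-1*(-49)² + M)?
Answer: 7*I*√3 ≈ 12.124*I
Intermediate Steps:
M = 2254 (M = 38 + 2216 = 2254)
√(-1*(-49)² + M) = √(-1*(-49)² + 2254) = √(-1*2401 + 2254) = √(-2401 + 2254) = √(-147) = 7*I*√3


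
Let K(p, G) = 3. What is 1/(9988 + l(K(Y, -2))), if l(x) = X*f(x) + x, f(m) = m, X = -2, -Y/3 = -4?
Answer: 1/9985 ≈ 0.00010015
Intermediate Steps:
Y = 12 (Y = -3*(-4) = 12)
l(x) = -x (l(x) = -2*x + x = -x)
1/(9988 + l(K(Y, -2))) = 1/(9988 - 1*3) = 1/(9988 - 3) = 1/9985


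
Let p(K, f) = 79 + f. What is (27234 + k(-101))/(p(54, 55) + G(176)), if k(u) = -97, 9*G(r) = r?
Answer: 244233/1382 ≈ 176.72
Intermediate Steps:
G(r) = r/9
(27234 + k(-101))/(p(54, 55) + G(176)) = (27234 - 97)/((79 + 55) + (⅑)*176) = 27137/(134 + 176/9) = 27137/(1382/9) = 27137*(9/1382) = 244233/1382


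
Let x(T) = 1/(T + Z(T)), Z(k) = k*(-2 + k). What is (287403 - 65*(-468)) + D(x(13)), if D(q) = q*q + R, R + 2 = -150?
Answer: 7730841457/24336 ≈ 3.1767e+5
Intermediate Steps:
R = -152 (R = -2 - 150 = -152)
x(T) = 1/(T + T*(-2 + T))
D(q) = -152 + q**2 (D(q) = q*q - 152 = q**2 - 152 = -152 + q**2)
(287403 - 65*(-468)) + D(x(13)) = (287403 - 65*(-468)) + (-152 + (1/(13*(-1 + 13)))**2) = (287403 + 30420) + (-152 + ((1/13)/12)**2) = 317823 + (-152 + ((1/13)*(1/12))**2) = 317823 + (-152 + (1/156)**2) = 317823 + (-152 + 1/24336) = 317823 - 3699071/24336 = 7730841457/24336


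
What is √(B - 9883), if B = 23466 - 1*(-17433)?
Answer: 2*√7754 ≈ 176.11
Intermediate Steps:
B = 40899 (B = 23466 + 17433 = 40899)
√(B - 9883) = √(40899 - 9883) = √31016 = 2*√7754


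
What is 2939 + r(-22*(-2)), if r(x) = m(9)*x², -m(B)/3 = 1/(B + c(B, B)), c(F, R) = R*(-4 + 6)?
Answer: 24515/9 ≈ 2723.9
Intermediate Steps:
c(F, R) = 2*R (c(F, R) = R*2 = 2*R)
m(B) = -1/B (m(B) = -3/(B + 2*B) = -3*1/(3*B) = -1/B)
r(x) = -x²/9 (r(x) = (-1/9)*x² = (-1*⅑)*x² = -x²/9)
2939 + r(-22*(-2)) = 2939 - (-22*(-2))²/9 = 2939 - ⅑*44² = 2939 - ⅑*1936 = 2939 - 1936/9 = 24515/9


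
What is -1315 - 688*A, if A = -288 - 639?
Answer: 636461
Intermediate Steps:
A = -927
-1315 - 688*A = -1315 - 688*(-927) = -1315 + 637776 = 636461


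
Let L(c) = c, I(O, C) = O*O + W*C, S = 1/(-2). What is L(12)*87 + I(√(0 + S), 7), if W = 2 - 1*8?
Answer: 2003/2 ≈ 1001.5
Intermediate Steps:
S = -½ ≈ -0.50000
W = -6 (W = 2 - 8 = -6)
I(O, C) = O² - 6*C (I(O, C) = O*O - 6*C = O² - 6*C)
L(12)*87 + I(√(0 + S), 7) = 12*87 + ((√(0 - ½))² - 6*7) = 1044 + ((√(-½))² - 42) = 1044 + ((I*√2/2)² - 42) = 1044 + (-½ - 42) = 1044 - 85/2 = 2003/2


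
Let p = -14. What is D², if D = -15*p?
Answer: 44100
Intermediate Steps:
D = 210 (D = -15*(-14) = 210)
D² = 210² = 44100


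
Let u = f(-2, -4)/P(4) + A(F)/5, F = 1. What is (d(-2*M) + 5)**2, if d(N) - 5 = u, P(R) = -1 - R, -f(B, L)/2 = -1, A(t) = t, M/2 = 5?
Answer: 2401/25 ≈ 96.040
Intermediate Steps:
M = 10 (M = 2*5 = 10)
f(B, L) = 2 (f(B, L) = -2*(-1) = 2)
u = -1/5 (u = 2/(-1 - 1*4) + 1/5 = 2/(-1 - 4) + 1*(1/5) = 2/(-5) + 1/5 = 2*(-1/5) + 1/5 = -2/5 + 1/5 = -1/5 ≈ -0.20000)
d(N) = 24/5 (d(N) = 5 - 1/5 = 24/5)
(d(-2*M) + 5)**2 = (24/5 + 5)**2 = (49/5)**2 = 2401/25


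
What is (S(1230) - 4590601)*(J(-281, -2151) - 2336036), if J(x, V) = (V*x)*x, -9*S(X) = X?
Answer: 2371315431068311/3 ≈ 7.9044e+14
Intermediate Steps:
S(X) = -X/9
J(x, V) = V*x**2
(S(1230) - 4590601)*(J(-281, -2151) - 2336036) = (-1/9*1230 - 4590601)*(-2151*(-281)**2 - 2336036) = (-410/3 - 4590601)*(-2151*78961 - 2336036) = -13772213*(-169845111 - 2336036)/3 = -13772213/3*(-172181147) = 2371315431068311/3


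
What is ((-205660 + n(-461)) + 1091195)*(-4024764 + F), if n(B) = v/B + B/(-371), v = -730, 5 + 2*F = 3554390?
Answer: -340404637797185424/171031 ≈ -1.9903e+12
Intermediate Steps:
F = 3554385/2 (F = -5/2 + (½)*3554390 = -5/2 + 1777195 = 3554385/2 ≈ 1.7772e+6)
n(B) = -730/B - B/371 (n(B) = -730/B + B/(-371) = -730/B + B*(-1/371) = -730/B - B/371)
((-205660 + n(-461)) + 1091195)*(-4024764 + F) = ((-205660 + (-730/(-461) - 1/371*(-461))) + 1091195)*(-4024764 + 3554385/2) = ((-205660 + (-730*(-1/461) + 461/371)) + 1091195)*(-4495143/2) = ((-205660 + (730/461 + 461/371)) + 1091195)*(-4495143/2) = ((-205660 + 483351/171031) + 1091195)*(-4495143/2) = (-35173752109/171031 + 1091195)*(-4495143/2) = (151454419936/171031)*(-4495143/2) = -340404637797185424/171031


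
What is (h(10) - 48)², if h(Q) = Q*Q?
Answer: 2704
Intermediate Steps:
h(Q) = Q²
(h(10) - 48)² = (10² - 48)² = (100 - 48)² = 52² = 2704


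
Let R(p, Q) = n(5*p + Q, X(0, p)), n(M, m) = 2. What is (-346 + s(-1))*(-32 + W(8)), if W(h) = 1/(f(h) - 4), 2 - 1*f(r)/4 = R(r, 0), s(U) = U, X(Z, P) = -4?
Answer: 44763/4 ≈ 11191.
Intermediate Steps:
R(p, Q) = 2
f(r) = 0 (f(r) = 8 - 4*2 = 8 - 8 = 0)
W(h) = -¼ (W(h) = 1/(0 - 4) = 1/(-4) = -¼)
(-346 + s(-1))*(-32 + W(8)) = (-346 - 1)*(-32 - ¼) = -347*(-129/4) = 44763/4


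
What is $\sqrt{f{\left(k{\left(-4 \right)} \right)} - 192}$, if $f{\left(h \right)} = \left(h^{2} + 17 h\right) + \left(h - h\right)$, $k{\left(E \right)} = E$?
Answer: $2 i \sqrt{61} \approx 15.62 i$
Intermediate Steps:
$f{\left(h \right)} = h^{2} + 17 h$ ($f{\left(h \right)} = \left(h^{2} + 17 h\right) + 0 = h^{2} + 17 h$)
$\sqrt{f{\left(k{\left(-4 \right)} \right)} - 192} = \sqrt{- 4 \left(17 - 4\right) - 192} = \sqrt{\left(-4\right) 13 - 192} = \sqrt{-52 - 192} = \sqrt{-244} = 2 i \sqrt{61}$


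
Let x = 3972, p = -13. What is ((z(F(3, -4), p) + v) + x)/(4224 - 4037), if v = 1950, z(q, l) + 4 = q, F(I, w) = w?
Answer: 5914/187 ≈ 31.626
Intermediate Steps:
z(q, l) = -4 + q
((z(F(3, -4), p) + v) + x)/(4224 - 4037) = (((-4 - 4) + 1950) + 3972)/(4224 - 4037) = ((-8 + 1950) + 3972)/187 = (1942 + 3972)*(1/187) = 5914*(1/187) = 5914/187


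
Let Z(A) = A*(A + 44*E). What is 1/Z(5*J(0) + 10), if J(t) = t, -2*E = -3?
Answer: 1/760 ≈ 0.0013158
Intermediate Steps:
E = 3/2 (E = -½*(-3) = 3/2 ≈ 1.5000)
Z(A) = A*(66 + A) (Z(A) = A*(A + 44*(3/2)) = A*(A + 66) = A*(66 + A))
1/Z(5*J(0) + 10) = 1/((5*0 + 10)*(66 + (5*0 + 10))) = 1/((0 + 10)*(66 + (0 + 10))) = 1/(10*(66 + 10)) = 1/(10*76) = 1/760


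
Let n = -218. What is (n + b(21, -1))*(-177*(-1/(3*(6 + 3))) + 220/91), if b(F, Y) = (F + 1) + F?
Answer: -183725/117 ≈ -1570.3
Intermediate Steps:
b(F, Y) = 1 + 2*F (b(F, Y) = (1 + F) + F = 1 + 2*F)
(n + b(21, -1))*(-177*(-1/(3*(6 + 3))) + 220/91) = (-218 + (1 + 2*21))*(-177*(-1/(3*(6 + 3))) + 220/91) = (-218 + (1 + 42))*(-177/((-3*9)) + 220*(1/91)) = (-218 + 43)*(-177/(-27) + 220/91) = -175*(-177*(-1/27) + 220/91) = -175*(59/9 + 220/91) = -175*7349/819 = -183725/117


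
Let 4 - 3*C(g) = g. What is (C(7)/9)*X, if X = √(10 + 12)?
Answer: -√22/9 ≈ -0.52116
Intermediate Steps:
C(g) = 4/3 - g/3
X = √22 ≈ 4.6904
(C(7)/9)*X = ((4/3 - ⅓*7)/9)*√22 = ((4/3 - 7/3)*(⅑))*√22 = (-1*⅑)*√22 = -√22/9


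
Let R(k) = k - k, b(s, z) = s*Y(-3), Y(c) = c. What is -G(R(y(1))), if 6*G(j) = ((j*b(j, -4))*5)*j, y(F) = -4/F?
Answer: 0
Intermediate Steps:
b(s, z) = -3*s (b(s, z) = s*(-3) = -3*s)
R(k) = 0
G(j) = -5*j**3/2 (G(j) = (((j*(-3*j))*5)*j)/6 = ((-3*j**2*5)*j)/6 = ((-15*j**2)*j)/6 = (-15*j**3)/6 = -5*j**3/2)
-G(R(y(1))) = -(-5)*0**3/2 = -(-5)*0/2 = -1*0 = 0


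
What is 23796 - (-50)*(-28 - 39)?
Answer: 20446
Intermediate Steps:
23796 - (-50)*(-28 - 39) = 23796 - (-50)*(-67) = 23796 - 1*3350 = 23796 - 3350 = 20446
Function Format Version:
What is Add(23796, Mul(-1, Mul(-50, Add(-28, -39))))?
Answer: 20446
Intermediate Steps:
Add(23796, Mul(-1, Mul(-50, Add(-28, -39)))) = Add(23796, Mul(-1, Mul(-50, -67))) = Add(23796, Mul(-1, 3350)) = Add(23796, -3350) = 20446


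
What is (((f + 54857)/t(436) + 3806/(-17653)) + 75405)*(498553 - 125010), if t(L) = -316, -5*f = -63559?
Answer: 195849218818413696/6972935 ≈ 2.8087e+10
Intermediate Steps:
f = 63559/5 (f = -⅕*(-63559) = 63559/5 ≈ 12712.)
(((f + 54857)/t(436) + 3806/(-17653)) + 75405)*(498553 - 125010) = (((63559/5 + 54857)/(-316) + 3806/(-17653)) + 75405)*(498553 - 125010) = (((337844/5)*(-1/316) + 3806*(-1/17653)) + 75405)*373543 = ((-84461/395 - 3806/17653) + 75405)*373543 = (-1492493403/6972935 + 75405)*373543 = (524301670272/6972935)*373543 = 195849218818413696/6972935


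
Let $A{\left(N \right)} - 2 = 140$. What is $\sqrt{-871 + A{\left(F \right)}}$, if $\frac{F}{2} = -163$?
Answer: $27 i \approx 27.0 i$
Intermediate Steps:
$F = -326$ ($F = 2 \left(-163\right) = -326$)
$A{\left(N \right)} = 142$ ($A{\left(N \right)} = 2 + 140 = 142$)
$\sqrt{-871 + A{\left(F \right)}} = \sqrt{-871 + 142} = \sqrt{-729} = 27 i$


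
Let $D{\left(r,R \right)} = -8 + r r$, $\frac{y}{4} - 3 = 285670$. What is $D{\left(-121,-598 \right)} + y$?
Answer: $1157325$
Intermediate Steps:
$y = 1142692$ ($y = 12 + 4 \cdot 285670 = 12 + 1142680 = 1142692$)
$D{\left(r,R \right)} = -8 + r^{2}$
$D{\left(-121,-598 \right)} + y = \left(-8 + \left(-121\right)^{2}\right) + 1142692 = \left(-8 + 14641\right) + 1142692 = 14633 + 1142692 = 1157325$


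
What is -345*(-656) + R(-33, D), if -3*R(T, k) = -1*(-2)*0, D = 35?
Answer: 226320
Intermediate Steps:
R(T, k) = 0 (R(T, k) = -(-1*(-2))*0/3 = -2*0/3 = -1/3*0 = 0)
-345*(-656) + R(-33, D) = -345*(-656) + 0 = 226320 + 0 = 226320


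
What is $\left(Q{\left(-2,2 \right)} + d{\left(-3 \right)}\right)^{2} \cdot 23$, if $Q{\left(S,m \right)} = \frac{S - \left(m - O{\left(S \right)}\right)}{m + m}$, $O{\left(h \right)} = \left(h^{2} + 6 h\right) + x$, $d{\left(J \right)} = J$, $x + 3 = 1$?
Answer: $\frac{3887}{4} \approx 971.75$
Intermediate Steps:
$x = -2$ ($x = -3 + 1 = -2$)
$O{\left(h \right)} = -2 + h^{2} + 6 h$ ($O{\left(h \right)} = \left(h^{2} + 6 h\right) - 2 = -2 + h^{2} + 6 h$)
$Q{\left(S,m \right)} = \frac{-2 + S^{2} - m + 7 S}{2 m}$ ($Q{\left(S,m \right)} = \frac{S - \left(2 + m - S^{2} - 6 S\right)}{m + m} = \frac{S + \left(-2 + S^{2} - m + 6 S\right)}{2 m} = \left(-2 + S^{2} - m + 7 S\right) \frac{1}{2 m} = \frac{-2 + S^{2} - m + 7 S}{2 m}$)
$\left(Q{\left(-2,2 \right)} + d{\left(-3 \right)}\right)^{2} \cdot 23 = \left(\frac{-2 + \left(-2\right)^{2} - 2 + 7 \left(-2\right)}{2 \cdot 2} - 3\right)^{2} \cdot 23 = \left(\frac{1}{2} \cdot \frac{1}{2} \left(-2 + 4 - 2 - 14\right) - 3\right)^{2} \cdot 23 = \left(\frac{1}{2} \cdot \frac{1}{2} \left(-14\right) - 3\right)^{2} \cdot 23 = \left(- \frac{7}{2} - 3\right)^{2} \cdot 23 = \left(- \frac{13}{2}\right)^{2} \cdot 23 = \frac{169}{4} \cdot 23 = \frac{3887}{4}$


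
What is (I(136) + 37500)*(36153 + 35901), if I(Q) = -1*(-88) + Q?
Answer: 2718165096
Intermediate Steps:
I(Q) = 88 + Q
(I(136) + 37500)*(36153 + 35901) = ((88 + 136) + 37500)*(36153 + 35901) = (224 + 37500)*72054 = 37724*72054 = 2718165096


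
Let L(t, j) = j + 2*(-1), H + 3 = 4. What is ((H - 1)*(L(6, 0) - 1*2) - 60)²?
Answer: 3600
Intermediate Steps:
H = 1 (H = -3 + 4 = 1)
L(t, j) = -2 + j (L(t, j) = j - 2 = -2 + j)
((H - 1)*(L(6, 0) - 1*2) - 60)² = ((1 - 1)*((-2 + 0) - 1*2) - 60)² = (0*(-2 - 2) - 60)² = (0*(-4) - 60)² = (0 - 60)² = (-60)² = 3600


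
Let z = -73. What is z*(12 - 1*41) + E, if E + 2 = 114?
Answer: 2229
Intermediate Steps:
E = 112 (E = -2 + 114 = 112)
z*(12 - 1*41) + E = -73*(12 - 1*41) + 112 = -73*(12 - 41) + 112 = -73*(-29) + 112 = 2117 + 112 = 2229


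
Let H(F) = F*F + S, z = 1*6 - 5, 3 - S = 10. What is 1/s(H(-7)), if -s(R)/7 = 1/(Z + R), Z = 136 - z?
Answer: -177/7 ≈ -25.286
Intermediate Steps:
S = -7 (S = 3 - 1*10 = 3 - 10 = -7)
z = 1 (z = 6 - 5 = 1)
H(F) = -7 + F² (H(F) = F*F - 7 = F² - 7 = -7 + F²)
Z = 135 (Z = 136 - 1*1 = 136 - 1 = 135)
s(R) = -7/(135 + R)
1/s(H(-7)) = 1/(-7/(135 + (-7 + (-7)²))) = 1/(-7/(135 + (-7 + 49))) = 1/(-7/(135 + 42)) = 1/(-7/177) = -177/7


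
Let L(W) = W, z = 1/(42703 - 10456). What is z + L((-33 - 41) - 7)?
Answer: -2612006/32247 ≈ -81.000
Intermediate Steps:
z = 1/32247 ≈ 3.1011e-5
z + L((-33 - 41) - 7) = 1/32247 + ((-33 - 41) - 7) = 1/32247 + (-74 - 7) = 1/32247 - 81 = -2612006/32247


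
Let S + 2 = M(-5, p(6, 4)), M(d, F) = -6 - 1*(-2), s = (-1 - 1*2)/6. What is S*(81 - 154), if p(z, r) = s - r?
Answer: 438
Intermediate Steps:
s = -1/2 (s = (-1 - 2)*(1/6) = -3*1/6 = -1/2 ≈ -0.50000)
p(z, r) = -1/2 - r
M(d, F) = -4 (M(d, F) = -6 + 2 = -4)
S = -6 (S = -2 - 4 = -6)
S*(81 - 154) = -6*(81 - 154) = -6*(-73) = 438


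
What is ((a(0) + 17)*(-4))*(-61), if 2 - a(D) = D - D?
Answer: 4636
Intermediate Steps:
a(D) = 2 (a(D) = 2 - (D - D) = 2 - 1*0 = 2 + 0 = 2)
((a(0) + 17)*(-4))*(-61) = ((2 + 17)*(-4))*(-61) = (19*(-4))*(-61) = -76*(-61) = 4636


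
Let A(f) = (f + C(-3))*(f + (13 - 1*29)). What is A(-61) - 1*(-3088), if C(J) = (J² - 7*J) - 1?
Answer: 5552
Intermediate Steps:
C(J) = -1 + J² - 7*J
A(f) = (-16 + f)*(29 + f) (A(f) = (f + (-1 + (-3)² - 7*(-3)))*(f + (13 - 1*29)) = (f + (-1 + 9 + 21))*(f + (13 - 29)) = (f + 29)*(f - 16) = (29 + f)*(-16 + f) = (-16 + f)*(29 + f))
A(-61) - 1*(-3088) = (-464 + (-61)² + 13*(-61)) - 1*(-3088) = (-464 + 3721 - 793) + 3088 = 2464 + 3088 = 5552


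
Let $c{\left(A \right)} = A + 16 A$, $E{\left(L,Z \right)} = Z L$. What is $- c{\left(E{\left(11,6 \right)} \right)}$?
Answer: $-1122$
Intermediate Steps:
$E{\left(L,Z \right)} = L Z$
$c{\left(A \right)} = 17 A$
$- c{\left(E{\left(11,6 \right)} \right)} = - 17 \cdot 11 \cdot 6 = - 17 \cdot 66 = \left(-1\right) 1122 = -1122$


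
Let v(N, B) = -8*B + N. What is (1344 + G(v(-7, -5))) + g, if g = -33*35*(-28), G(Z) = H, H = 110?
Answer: 33794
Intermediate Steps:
v(N, B) = N - 8*B
G(Z) = 110
g = 32340 (g = -1155*(-28) = 32340)
(1344 + G(v(-7, -5))) + g = (1344 + 110) + 32340 = 1454 + 32340 = 33794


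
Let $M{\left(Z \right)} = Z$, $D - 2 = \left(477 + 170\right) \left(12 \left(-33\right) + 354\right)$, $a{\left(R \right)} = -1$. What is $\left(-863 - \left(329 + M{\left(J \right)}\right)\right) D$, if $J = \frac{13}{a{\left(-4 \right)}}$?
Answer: $32035788$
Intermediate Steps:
$J = -13$ ($J = \frac{13}{-1} = 13 \left(-1\right) = -13$)
$D = -27172$ ($D = 2 + \left(477 + 170\right) \left(12 \left(-33\right) + 354\right) = 2 + 647 \left(-396 + 354\right) = 2 + 647 \left(-42\right) = 2 - 27174 = -27172$)
$\left(-863 - \left(329 + M{\left(J \right)}\right)\right) D = \left(-863 - 316\right) \left(-27172\right) = \left(-1179\right) \left(-27172\right) = 32035788$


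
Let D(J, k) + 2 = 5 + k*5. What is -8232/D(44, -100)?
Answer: 1176/71 ≈ 16.563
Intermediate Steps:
D(J, k) = 3 + 5*k (D(J, k) = -2 + (5 + k*5) = -2 + (5 + 5*k) = 3 + 5*k)
-8232/D(44, -100) = -8232/(3 + 5*(-100)) = -8232/(3 - 500) = -8232/(-497) = -8232*(-1/497) = 1176/71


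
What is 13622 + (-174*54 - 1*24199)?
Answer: -19973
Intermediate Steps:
13622 + (-174*54 - 1*24199) = 13622 + (-9396 - 24199) = 13622 - 33595 = -19973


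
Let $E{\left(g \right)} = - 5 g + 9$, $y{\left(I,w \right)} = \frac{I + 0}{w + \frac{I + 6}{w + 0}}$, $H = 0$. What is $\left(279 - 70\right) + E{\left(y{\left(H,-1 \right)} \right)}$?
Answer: $218$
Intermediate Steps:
$y{\left(I,w \right)} = \frac{I}{w + \frac{6 + I}{w}}$
$E{\left(g \right)} = 9 - 5 g$
$\left(279 - 70\right) + E{\left(y{\left(H,-1 \right)} \right)} = \left(279 - 70\right) + \left(9 - 5 \cdot 0 \left(-1\right) \frac{1}{6 + 0 + \left(-1\right)^{2}}\right) = 209 + \left(9 - 5 \cdot 0 \left(-1\right) \frac{1}{6 + 0 + 1}\right) = 209 + \left(9 - 5 \cdot 0 \left(-1\right) \frac{1}{7}\right) = 209 + \left(9 - 0\right) = 209 + \left(9 + 0\right) = 209 + 9 = 218$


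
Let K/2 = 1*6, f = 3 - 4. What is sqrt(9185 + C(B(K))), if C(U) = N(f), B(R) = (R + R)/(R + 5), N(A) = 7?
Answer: 2*sqrt(2298) ≈ 95.875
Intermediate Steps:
f = -1
K = 12 (K = 2*(1*6) = 2*6 = 12)
B(R) = 2*R/(5 + R) (B(R) = (2*R)/(5 + R) = 2*R/(5 + R))
C(U) = 7
sqrt(9185 + C(B(K))) = sqrt(9185 + 7) = sqrt(9192) = 2*sqrt(2298)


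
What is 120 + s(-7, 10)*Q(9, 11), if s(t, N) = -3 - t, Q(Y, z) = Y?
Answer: 156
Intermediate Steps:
120 + s(-7, 10)*Q(9, 11) = 120 + (-3 - 1*(-7))*9 = 120 + (-3 + 7)*9 = 120 + 4*9 = 120 + 36 = 156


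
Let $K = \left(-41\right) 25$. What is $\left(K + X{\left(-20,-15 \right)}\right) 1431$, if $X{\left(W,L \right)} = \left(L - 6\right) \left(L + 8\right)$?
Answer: $-1256418$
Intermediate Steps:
$K = -1025$
$X{\left(W,L \right)} = \left(-6 + L\right) \left(8 + L\right)$
$\left(K + X{\left(-20,-15 \right)}\right) 1431 = \left(-1025 + \left(-48 + \left(-15\right)^{2} + 2 \left(-15\right)\right)\right) 1431 = \left(-1025 - -147\right) 1431 = \left(-1025 + 147\right) 1431 = \left(-878\right) 1431 = -1256418$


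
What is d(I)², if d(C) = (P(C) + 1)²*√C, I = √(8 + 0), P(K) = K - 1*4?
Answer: -1632 + 1154*√2 ≈ 0.0024510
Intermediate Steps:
P(K) = -4 + K (P(K) = K - 4 = -4 + K)
I = 2*√2 (I = √8 = 2*√2 ≈ 2.8284)
d(C) = √C*(-3 + C)² (d(C) = ((-4 + C) + 1)²*√C = (-3 + C)²*√C = √C*(-3 + C)²)
d(I)² = (√(2*√2)*(-3 + 2*√2)²)² = (2^(¾)*(-3 + 2*√2)²)² = 2*√2*(-3 + 2*√2)⁴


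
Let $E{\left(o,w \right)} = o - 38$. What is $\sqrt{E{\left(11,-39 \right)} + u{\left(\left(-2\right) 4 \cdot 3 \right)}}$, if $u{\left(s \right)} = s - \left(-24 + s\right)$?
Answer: $i \sqrt{3} \approx 1.732 i$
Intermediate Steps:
$E{\left(o,w \right)} = -38 + o$
$u{\left(s \right)} = 24$
$\sqrt{E{\left(11,-39 \right)} + u{\left(\left(-2\right) 4 \cdot 3 \right)}} = \sqrt{\left(-38 + 11\right) + 24} = \sqrt{-27 + 24} = \sqrt{-3} = i \sqrt{3}$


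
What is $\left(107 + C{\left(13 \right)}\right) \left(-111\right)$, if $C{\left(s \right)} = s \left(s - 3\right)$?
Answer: $-26307$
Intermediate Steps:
$C{\left(s \right)} = s \left(-3 + s\right)$
$\left(107 + C{\left(13 \right)}\right) \left(-111\right) = \left(107 + 13 \left(-3 + 13\right)\right) \left(-111\right) = \left(107 + 13 \cdot 10\right) \left(-111\right) = \left(107 + 130\right) \left(-111\right) = 237 \left(-111\right) = -26307$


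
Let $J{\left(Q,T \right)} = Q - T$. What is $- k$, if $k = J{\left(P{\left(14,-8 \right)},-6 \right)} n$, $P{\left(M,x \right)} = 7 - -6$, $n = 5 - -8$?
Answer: $-247$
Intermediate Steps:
$n = 13$ ($n = 5 + 8 = 13$)
$P{\left(M,x \right)} = 13$ ($P{\left(M,x \right)} = 7 + 6 = 13$)
$k = 247$ ($k = \left(13 - -6\right) 13 = \left(13 + 6\right) 13 = 19 \cdot 13 = 247$)
$- k = \left(-1\right) 247 = -247$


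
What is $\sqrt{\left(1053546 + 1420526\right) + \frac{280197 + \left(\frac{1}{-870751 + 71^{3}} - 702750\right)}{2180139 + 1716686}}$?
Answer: $\frac{\sqrt{98809318470050532118388991070}}{199844773300} \approx 1572.9$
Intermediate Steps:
$\sqrt{\left(1053546 + 1420526\right) + \frac{280197 + \left(\frac{1}{-870751 + 71^{3}} - 702750\right)}{2180139 + 1716686}} = \sqrt{2474072 + \frac{280197 - \left(702750 - \frac{1}{-870751 + 357911}\right)}{3896825}} = \sqrt{2474072 + \left(280197 - \left(702750 - \frac{1}{-512840}\right)\right) \frac{1}{3896825}} = \sqrt{2474072 + \left(280197 - \frac{360398310001}{512840}\right) \frac{1}{3896825}} = \sqrt{2474072 - \frac{216702080521}{1998447733000}} = \sqrt{\frac{4944303362976695479}{1998447733000}} = \frac{\sqrt{98809318470050532118388991070}}{199844773300}$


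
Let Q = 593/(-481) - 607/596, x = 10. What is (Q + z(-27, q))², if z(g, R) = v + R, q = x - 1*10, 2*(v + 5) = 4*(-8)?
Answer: 44430103379281/82183128976 ≈ 540.62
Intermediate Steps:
v = -21 (v = -5 + (4*(-8))/2 = -5 + (½)*(-32) = -5 - 16 = -21)
q = 0 (q = 10 - 1*10 = 10 - 10 = 0)
Q = -645395/286676 (Q = 593*(-1/481) - 607*1/596 = -593/481 - 607/596 = -645395/286676 ≈ -2.2513)
z(g, R) = -21 + R
(Q + z(-27, q))² = (-645395/286676 + (-21 + 0))² = (-645395/286676 - 21)² = (-6665591/286676)² = 44430103379281/82183128976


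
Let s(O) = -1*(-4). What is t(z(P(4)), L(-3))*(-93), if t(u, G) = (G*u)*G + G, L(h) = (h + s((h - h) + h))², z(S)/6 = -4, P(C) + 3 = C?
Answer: 2139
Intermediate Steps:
P(C) = -3 + C
z(S) = -24 (z(S) = 6*(-4) = -24)
s(O) = 4
L(h) = (4 + h)² (L(h) = (h + 4)² = (4 + h)²)
t(u, G) = G + u*G² (t(u, G) = u*G² + G = G + u*G²)
t(z(P(4)), L(-3))*(-93) = ((4 - 3)²*(1 + (4 - 3)²*(-24)))*(-93) = (1²*(1 + 1²*(-24)))*(-93) = (1*(1 + 1*(-24)))*(-93) = (1*(1 - 24))*(-93) = (1*(-23))*(-93) = -23*(-93) = 2139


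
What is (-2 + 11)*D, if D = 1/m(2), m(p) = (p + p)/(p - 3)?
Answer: -9/4 ≈ -2.2500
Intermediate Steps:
m(p) = 2*p/(-3 + p) (m(p) = (2*p)/(-3 + p) = 2*p/(-3 + p))
D = -1/4 (D = 1/(2*2/(-3 + 2)) = 1/(2*2/(-1)) = 1/(2*2*(-1)) = 1/(-4) = -1/4 ≈ -0.25000)
(-2 + 11)*D = (-2 + 11)*(-1/4) = 9*(-1/4) = -9/4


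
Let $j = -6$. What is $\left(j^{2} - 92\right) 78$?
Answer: $-4368$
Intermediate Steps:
$\left(j^{2} - 92\right) 78 = \left(\left(-6\right)^{2} - 92\right) 78 = \left(36 - 92\right) 78 = \left(-56\right) 78 = -4368$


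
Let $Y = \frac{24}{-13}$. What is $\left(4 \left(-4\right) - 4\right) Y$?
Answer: $\frac{480}{13} \approx 36.923$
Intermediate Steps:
$Y = - \frac{24}{13}$ ($Y = 24 \left(- \frac{1}{13}\right) = - \frac{24}{13} \approx -1.8462$)
$\left(4 \left(-4\right) - 4\right) Y = \left(4 \left(-4\right) - 4\right) \left(- \frac{24}{13}\right) = \left(-16 - 4\right) \left(- \frac{24}{13}\right) = \left(-20\right) \left(- \frac{24}{13}\right) = \frac{480}{13}$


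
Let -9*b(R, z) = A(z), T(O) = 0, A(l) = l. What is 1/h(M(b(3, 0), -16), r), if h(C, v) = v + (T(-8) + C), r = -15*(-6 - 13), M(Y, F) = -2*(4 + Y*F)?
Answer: 1/277 ≈ 0.0036101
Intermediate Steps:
b(R, z) = -z/9
M(Y, F) = -8 - 2*F*Y (M(Y, F) = -2*(4 + F*Y) = -8 - 2*F*Y)
r = 285 (r = -15*(-19) = 285)
h(C, v) = C + v (h(C, v) = v + (0 + C) = v + C = C + v)
1/h(M(b(3, 0), -16), r) = 1/((-8 - 2*(-16)*(-⅑*0)) + 285) = 1/((-8 - 2*(-16)*0) + 285) = 1/((-8 + 0) + 285) = 1/(-8 + 285) = 1/277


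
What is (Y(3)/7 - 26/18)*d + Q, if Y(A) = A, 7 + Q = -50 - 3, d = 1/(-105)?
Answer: -396836/6615 ≈ -59.990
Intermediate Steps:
d = -1/105 ≈ -0.0095238
Q = -60 (Q = -7 + (-50 - 3) = -7 - 53 = -60)
(Y(3)/7 - 26/18)*d + Q = (3/7 - 26/18)*(-1/105) - 60 = (3*(⅐) - 26*1/18)*(-1/105) - 60 = (3/7 - 13/9)*(-1/105) - 60 = -64/63*(-1/105) - 60 = 64/6615 - 60 = -396836/6615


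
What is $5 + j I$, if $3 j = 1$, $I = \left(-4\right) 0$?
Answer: $5$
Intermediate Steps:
$I = 0$
$j = \frac{1}{3}$ ($j = \frac{1}{3} \cdot 1 = \frac{1}{3} \approx 0.33333$)
$5 + j I = 5 + \frac{1}{3} \cdot 0 = 5 + 0 = 5$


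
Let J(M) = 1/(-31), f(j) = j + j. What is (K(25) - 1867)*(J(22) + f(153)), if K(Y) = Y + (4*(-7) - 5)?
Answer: -17784375/31 ≈ -5.7369e+5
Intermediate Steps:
f(j) = 2*j
J(M) = -1/31
K(Y) = -33 + Y (K(Y) = Y + (-28 - 5) = Y - 33 = -33 + Y)
(K(25) - 1867)*(J(22) + f(153)) = ((-33 + 25) - 1867)*(-1/31 + 2*153) = (-8 - 1867)*(-1/31 + 306) = -1875*9485/31 = -17784375/31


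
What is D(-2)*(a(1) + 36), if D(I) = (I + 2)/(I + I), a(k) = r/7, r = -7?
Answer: 0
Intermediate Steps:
a(k) = -1 (a(k) = -7/7 = -7*⅐ = -1)
D(I) = (2 + I)/(2*I) (D(I) = (2 + I)/((2*I)) = (2 + I)*(1/(2*I)) = (2 + I)/(2*I))
D(-2)*(a(1) + 36) = ((½)*(2 - 2)/(-2))*(-1 + 36) = ((½)*(-½)*0)*35 = 0*35 = 0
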